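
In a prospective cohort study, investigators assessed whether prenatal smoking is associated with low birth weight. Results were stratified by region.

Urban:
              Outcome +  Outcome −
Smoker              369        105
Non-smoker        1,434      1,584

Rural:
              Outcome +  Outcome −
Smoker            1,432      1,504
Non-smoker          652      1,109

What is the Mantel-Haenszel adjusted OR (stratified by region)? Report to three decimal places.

OR_MH = Σ(aᵢdᵢ/nᵢ) / Σ(bᵢcᵢ/nᵢ), where nᵢ is the stratum total.
Stratum 1 (Urban): n = 3492; a·d/n = 369·1584/3492 = 167.3814; b·c/n = 105·1434/3492 = 43.1186
Stratum 2 (Rural): n = 4697; a·d/n = 1432·1109/4697 = 338.1069; b·c/n = 1504·652/4697 = 208.7733
OR_MH = (167.3814 + 338.1069) / (43.1186 + 208.7733) = 505.4883 / 251.8918 = 2.00677

2.007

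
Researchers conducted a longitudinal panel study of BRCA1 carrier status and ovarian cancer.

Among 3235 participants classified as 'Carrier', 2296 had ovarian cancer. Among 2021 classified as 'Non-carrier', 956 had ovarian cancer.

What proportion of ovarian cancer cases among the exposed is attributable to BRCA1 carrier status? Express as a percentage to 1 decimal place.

From the description: a = 2296, b = 939, c = 956, d = 1065.
Risk in exposed = 2296/3235 = 0.70974; risk in unexposed = 956/2021 = 0.47303.
RR = 0.70974/0.47303 = 1.50040
AR% = (RR − 1)/RR × 100 = (1.50040 − 1)/1.50040 × 100 = 33.3509%

33.4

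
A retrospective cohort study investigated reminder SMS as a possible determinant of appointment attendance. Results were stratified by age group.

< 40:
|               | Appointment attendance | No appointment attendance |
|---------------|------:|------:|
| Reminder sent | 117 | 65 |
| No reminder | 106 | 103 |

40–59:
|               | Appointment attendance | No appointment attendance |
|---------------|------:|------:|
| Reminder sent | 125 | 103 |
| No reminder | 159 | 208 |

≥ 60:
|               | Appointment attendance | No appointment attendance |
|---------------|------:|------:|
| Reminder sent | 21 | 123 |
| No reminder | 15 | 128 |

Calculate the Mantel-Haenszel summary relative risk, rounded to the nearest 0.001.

RR_MH = Σ(aᵢ·n₀ᵢ/nᵢ) / Σ(cᵢ·n₁ᵢ/nᵢ), with n₁ᵢ = aᵢ+bᵢ (exposed), n₀ᵢ = cᵢ+dᵢ (unexposed), nᵢ = n₁ᵢ+n₀ᵢ.
Stratum 1 (< 40): n₁ = 182, n₀ = 209, n = 391; a·n₀/n = 117·209/391 = 62.5396; c·n₁/n = 106·182/391 = 49.3402
Stratum 2 (40–59): n₁ = 228, n₀ = 367, n = 595; a·n₀/n = 125·367/595 = 77.1008; c·n₁/n = 159·228/595 = 60.9277
Stratum 3 (≥ 60): n₁ = 144, n₀ = 143, n = 287; a·n₀/n = 21·143/287 = 10.4634; c·n₁/n = 15·144/287 = 7.5261
RR_MH = (62.5396 + 77.1008 + 10.4634) / (49.3402 + 60.9277 + 7.5261) = 150.1039 / 117.7940 = 1.27429

1.274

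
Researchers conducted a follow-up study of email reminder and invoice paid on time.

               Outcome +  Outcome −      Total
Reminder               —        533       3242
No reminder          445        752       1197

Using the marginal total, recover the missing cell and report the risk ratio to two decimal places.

2.25

The missing cell is in the exposed row: 3242 − 533 = 2709.
So a = 2709, b = 533, c = 445, d = 752.
RR = [a/(a+b)] / [c/(c+d)] = (2709/3242) / (445/1197) = 0.83560/0.37176 = 2.24766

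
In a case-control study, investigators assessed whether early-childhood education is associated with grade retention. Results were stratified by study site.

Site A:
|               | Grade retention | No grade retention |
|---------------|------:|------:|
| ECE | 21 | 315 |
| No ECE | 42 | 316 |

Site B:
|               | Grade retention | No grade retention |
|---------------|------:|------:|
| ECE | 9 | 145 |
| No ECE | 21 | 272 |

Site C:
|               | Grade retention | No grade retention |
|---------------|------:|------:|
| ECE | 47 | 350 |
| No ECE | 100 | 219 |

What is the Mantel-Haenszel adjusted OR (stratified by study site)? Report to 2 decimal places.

OR_MH = Σ(aᵢdᵢ/nᵢ) / Σ(bᵢcᵢ/nᵢ), where nᵢ is the stratum total.
Stratum 1 (Site A): n = 694; a·d/n = 21·316/694 = 9.5620; b·c/n = 315·42/694 = 19.0634
Stratum 2 (Site B): n = 447; a·d/n = 9·272/447 = 5.4765; b·c/n = 145·21/447 = 6.8121
Stratum 3 (Site C): n = 716; a·d/n = 47·219/716 = 14.3757; b·c/n = 350·100/716 = 48.8827
OR_MH = (9.5620 + 5.4765 + 14.3757) / (19.0634 + 6.8121 + 48.8827) = 29.4142 / 74.7582 = 0.39346

0.39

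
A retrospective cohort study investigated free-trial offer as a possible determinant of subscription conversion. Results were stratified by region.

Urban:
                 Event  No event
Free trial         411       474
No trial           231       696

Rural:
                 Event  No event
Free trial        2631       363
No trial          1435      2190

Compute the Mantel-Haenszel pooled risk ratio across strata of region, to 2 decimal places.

2.17

RR_MH = Σ(aᵢ·n₀ᵢ/nᵢ) / Σ(cᵢ·n₁ᵢ/nᵢ), with n₁ᵢ = aᵢ+bᵢ (exposed), n₀ᵢ = cᵢ+dᵢ (unexposed), nᵢ = n₁ᵢ+n₀ᵢ.
Stratum 1 (Urban): n₁ = 885, n₀ = 927, n = 1812; a·n₀/n = 411·927/1812 = 210.2632; c·n₁/n = 231·885/1812 = 112.8228
Stratum 2 (Rural): n₁ = 2994, n₀ = 3625, n = 6619; a·n₀/n = 2631·3625/6619 = 1440.9087; c·n₁/n = 1435·2994/6619 = 649.0996
RR_MH = (210.2632 + 1440.9087) / (112.8228 + 649.0996) = 1651.1720 / 761.9224 = 2.16711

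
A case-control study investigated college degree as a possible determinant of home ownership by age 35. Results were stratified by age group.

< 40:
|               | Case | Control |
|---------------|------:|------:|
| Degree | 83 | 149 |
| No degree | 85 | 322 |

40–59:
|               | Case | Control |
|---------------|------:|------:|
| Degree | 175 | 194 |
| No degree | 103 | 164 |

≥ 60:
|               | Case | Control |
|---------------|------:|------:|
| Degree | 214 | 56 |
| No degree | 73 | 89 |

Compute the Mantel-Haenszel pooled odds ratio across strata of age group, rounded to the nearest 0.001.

OR_MH = Σ(aᵢdᵢ/nᵢ) / Σ(bᵢcᵢ/nᵢ), where nᵢ is the stratum total.
Stratum 1 (< 40): n = 639; a·d/n = 83·322/639 = 41.8247; b·c/n = 149·85/639 = 19.8200
Stratum 2 (40–59): n = 636; a·d/n = 175·164/636 = 45.1258; b·c/n = 194·103/636 = 31.4182
Stratum 3 (≥ 60): n = 432; a·d/n = 214·89/432 = 44.0880; b·c/n = 56·73/432 = 9.4630
OR_MH = (41.8247 + 45.1258 + 44.0880) / (19.8200 + 31.4182 + 9.4630) = 131.0385 / 60.7012 = 2.15874

2.159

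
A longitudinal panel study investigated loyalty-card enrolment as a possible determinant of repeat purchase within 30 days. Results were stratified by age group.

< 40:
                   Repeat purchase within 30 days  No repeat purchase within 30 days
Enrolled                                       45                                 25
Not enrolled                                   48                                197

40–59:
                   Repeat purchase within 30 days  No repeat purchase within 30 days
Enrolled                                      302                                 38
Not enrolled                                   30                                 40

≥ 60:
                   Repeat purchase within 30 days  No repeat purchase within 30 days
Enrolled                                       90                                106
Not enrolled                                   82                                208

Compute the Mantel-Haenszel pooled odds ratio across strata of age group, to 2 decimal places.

3.93

OR_MH = Σ(aᵢdᵢ/nᵢ) / Σ(bᵢcᵢ/nᵢ), where nᵢ is the stratum total.
Stratum 1 (< 40): n = 315; a·d/n = 45·197/315 = 28.1429; b·c/n = 25·48/315 = 3.8095
Stratum 2 (40–59): n = 410; a·d/n = 302·40/410 = 29.4634; b·c/n = 38·30/410 = 2.7805
Stratum 3 (≥ 60): n = 486; a·d/n = 90·208/486 = 38.5185; b·c/n = 106·82/486 = 17.8848
OR_MH = (28.1429 + 29.4634 + 38.5185) / (3.8095 + 2.7805 + 17.8848) = 96.1248 / 24.4748 = 3.92750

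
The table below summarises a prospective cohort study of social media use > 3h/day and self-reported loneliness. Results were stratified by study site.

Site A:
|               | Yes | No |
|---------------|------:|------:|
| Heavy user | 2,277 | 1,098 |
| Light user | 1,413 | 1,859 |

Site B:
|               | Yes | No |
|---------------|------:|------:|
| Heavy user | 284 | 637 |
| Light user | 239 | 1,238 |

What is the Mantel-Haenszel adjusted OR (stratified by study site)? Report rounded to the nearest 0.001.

2.639

OR_MH = Σ(aᵢdᵢ/nᵢ) / Σ(bᵢcᵢ/nᵢ), where nᵢ is the stratum total.
Stratum 1 (Site A): n = 6647; a·d/n = 2277·1859/6647 = 636.8201; b·c/n = 1098·1413/6647 = 233.4097
Stratum 2 (Site B): n = 2398; a·d/n = 284·1238/2398 = 146.6188; b·c/n = 637·239/2398 = 63.4875
OR_MH = (636.8201 + 146.6188) / (233.4097 + 63.4875) = 783.4389 / 296.8971 = 2.63876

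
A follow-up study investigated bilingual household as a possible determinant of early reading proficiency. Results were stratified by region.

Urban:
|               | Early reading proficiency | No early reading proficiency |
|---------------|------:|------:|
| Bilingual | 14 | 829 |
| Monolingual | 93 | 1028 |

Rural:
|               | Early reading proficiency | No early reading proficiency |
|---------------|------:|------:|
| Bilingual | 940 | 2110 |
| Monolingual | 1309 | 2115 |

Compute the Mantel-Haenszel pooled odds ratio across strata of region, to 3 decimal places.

OR_MH = Σ(aᵢdᵢ/nᵢ) / Σ(bᵢcᵢ/nᵢ), where nᵢ is the stratum total.
Stratum 1 (Urban): n = 1964; a·d/n = 14·1028/1964 = 7.3279; b·c/n = 829·93/1964 = 39.2551
Stratum 2 (Rural): n = 6474; a·d/n = 940·2115/6474 = 307.0899; b·c/n = 2110·1309/6474 = 426.6281
OR_MH = (7.3279 + 307.0899) / (39.2551 + 426.6281) = 314.4178 / 465.8831 = 0.67489

0.675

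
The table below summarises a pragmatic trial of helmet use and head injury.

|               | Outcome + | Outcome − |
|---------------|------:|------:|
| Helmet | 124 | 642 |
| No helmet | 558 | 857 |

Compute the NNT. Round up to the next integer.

5

Risk in treated group = 124/766 = 0.16188; risk in control = 558/1415 = 0.39435.
Absolute risk reduction = 0.39435 − 0.16188 = 0.23247
NNT = 1 / ARR = 1 / 0.23247 = 4.302 → round up → 5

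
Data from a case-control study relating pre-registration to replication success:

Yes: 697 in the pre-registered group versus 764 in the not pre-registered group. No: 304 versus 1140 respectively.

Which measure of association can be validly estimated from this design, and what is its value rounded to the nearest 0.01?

From the description: a = 697, b = 304, c = 764, d = 1140.
This is a case-control study: participants were sampled on outcome status, so risks in the source population cannot be estimated directly — relative risk is not valid here. The odds ratio is the appropriate measure.
OR = (a·d)/(b·c) = (697 × 1140) / (304 × 764) = 794580 / 232256 = 3.42114

3.42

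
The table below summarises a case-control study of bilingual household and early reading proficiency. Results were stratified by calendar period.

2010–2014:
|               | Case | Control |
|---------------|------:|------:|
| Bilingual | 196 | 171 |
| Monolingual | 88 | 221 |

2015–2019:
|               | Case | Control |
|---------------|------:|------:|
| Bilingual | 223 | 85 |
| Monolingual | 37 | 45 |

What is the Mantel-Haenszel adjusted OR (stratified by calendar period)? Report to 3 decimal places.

OR_MH = Σ(aᵢdᵢ/nᵢ) / Σ(bᵢcᵢ/nᵢ), where nᵢ is the stratum total.
Stratum 1 (2010–2014): n = 676; a·d/n = 196·221/676 = 64.0769; b·c/n = 171·88/676 = 22.2604
Stratum 2 (2015–2019): n = 390; a·d/n = 223·45/390 = 25.7308; b·c/n = 85·37/390 = 8.0641
OR_MH = (64.0769 + 25.7308) / (22.2604 + 8.0641) = 89.8077 / 30.3245 = 2.96156

2.962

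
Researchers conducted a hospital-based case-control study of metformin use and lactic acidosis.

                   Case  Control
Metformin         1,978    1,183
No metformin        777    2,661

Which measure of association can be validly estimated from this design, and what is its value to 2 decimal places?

5.73

Cells: a = 1978, b = 1183, c = 777, d = 2661.
This is a hospital-based case-control study: participants were sampled on outcome status, so risks in the source population cannot be estimated directly — relative risk is not valid here. The odds ratio is the appropriate measure.
OR = (a·d)/(b·c) = (1978 × 2661) / (1183 × 777) = 5263458 / 919191 = 5.72619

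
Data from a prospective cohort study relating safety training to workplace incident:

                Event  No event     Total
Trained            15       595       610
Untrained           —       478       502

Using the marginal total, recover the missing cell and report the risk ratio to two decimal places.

0.51

The missing cell is in the unexposed row: 502 − 478 = 24.
So a = 15, b = 595, c = 24, d = 478.
RR = [a/(a+b)] / [c/(c+d)] = (15/610) / (24/502) = 0.02459/0.04781 = 0.51434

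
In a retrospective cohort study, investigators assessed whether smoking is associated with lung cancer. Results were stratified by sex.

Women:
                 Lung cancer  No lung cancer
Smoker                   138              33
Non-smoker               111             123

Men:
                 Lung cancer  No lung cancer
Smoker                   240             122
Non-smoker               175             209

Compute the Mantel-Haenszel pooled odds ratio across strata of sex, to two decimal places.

2.90

OR_MH = Σ(aᵢdᵢ/nᵢ) / Σ(bᵢcᵢ/nᵢ), where nᵢ is the stratum total.
Stratum 1 (Women): n = 405; a·d/n = 138·123/405 = 41.9111; b·c/n = 33·111/405 = 9.0444
Stratum 2 (Men): n = 746; a·d/n = 240·209/746 = 67.2386; b·c/n = 122·175/746 = 28.6193
OR_MH = (41.9111 + 67.2386) / (9.0444 + 28.6193) = 109.1497 / 37.6637 = 2.89800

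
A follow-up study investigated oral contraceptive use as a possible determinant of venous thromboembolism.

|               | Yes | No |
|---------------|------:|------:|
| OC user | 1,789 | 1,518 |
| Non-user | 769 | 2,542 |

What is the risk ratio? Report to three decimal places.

2.329

Cells: a = 1789, b = 1518, c = 769, d = 2542.
Risk in exposed = 1789/3307 = 0.54097; risk in unexposed = 769/3311 = 0.23226.
RR = 0.54097 / 0.23226 = 2.32921
The risk among the exposed is 2.33 times that among the unexposed.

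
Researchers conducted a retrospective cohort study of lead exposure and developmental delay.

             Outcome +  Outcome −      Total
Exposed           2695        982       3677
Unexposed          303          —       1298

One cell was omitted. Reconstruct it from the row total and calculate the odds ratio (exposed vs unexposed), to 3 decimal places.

The missing cell is in the unexposed row: 1298 − 303 = 995.
So a = 2695, b = 982, c = 303, d = 995.
OR = (a·d)/(b·c) = (2695 × 995) / (982 × 303) = 2681525 / 297546 = 9.01214

9.012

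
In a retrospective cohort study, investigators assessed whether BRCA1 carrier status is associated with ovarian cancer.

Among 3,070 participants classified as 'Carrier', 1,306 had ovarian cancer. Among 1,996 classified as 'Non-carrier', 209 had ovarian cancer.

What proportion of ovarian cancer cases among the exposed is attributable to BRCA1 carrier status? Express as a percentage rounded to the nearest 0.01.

From the description: a = 1306, b = 1764, c = 209, d = 1787.
Risk in exposed = 1306/3070 = 0.42541; risk in unexposed = 209/1996 = 0.10471.
RR = 0.42541/0.10471 = 4.06274
AR% = (RR − 1)/RR × 100 = (4.06274 − 1)/4.06274 × 100 = 75.3861%

75.39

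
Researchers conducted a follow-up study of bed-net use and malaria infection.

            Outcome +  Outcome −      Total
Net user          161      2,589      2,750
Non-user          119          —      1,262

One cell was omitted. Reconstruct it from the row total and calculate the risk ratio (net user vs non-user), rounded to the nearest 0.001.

0.621

The missing cell is in the unexposed row: 1262 − 119 = 1143.
So a = 161, b = 2589, c = 119, d = 1143.
RR = [a/(a+b)] / [c/(c+d)] = (161/2750) / (119/1262) = 0.05855/0.09429 = 0.62088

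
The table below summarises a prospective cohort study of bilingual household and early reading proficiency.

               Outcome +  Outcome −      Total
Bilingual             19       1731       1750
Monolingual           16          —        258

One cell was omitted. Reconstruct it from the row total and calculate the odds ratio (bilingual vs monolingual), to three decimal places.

0.166

The missing cell is in the unexposed row: 258 − 16 = 242.
So a = 19, b = 1731, c = 16, d = 242.
OR = (a·d)/(b·c) = (19 × 242) / (1731 × 16) = 4598 / 27696 = 0.16602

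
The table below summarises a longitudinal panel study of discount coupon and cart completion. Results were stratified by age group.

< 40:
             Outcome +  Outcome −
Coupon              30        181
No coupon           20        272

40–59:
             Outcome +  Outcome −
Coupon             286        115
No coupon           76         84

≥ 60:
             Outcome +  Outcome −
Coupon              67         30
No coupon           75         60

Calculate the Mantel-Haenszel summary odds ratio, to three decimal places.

2.352

OR_MH = Σ(aᵢdᵢ/nᵢ) / Σ(bᵢcᵢ/nᵢ), where nᵢ is the stratum total.
Stratum 1 (< 40): n = 503; a·d/n = 30·272/503 = 16.2227; b·c/n = 181·20/503 = 7.1968
Stratum 2 (40–59): n = 561; a·d/n = 286·84/561 = 42.8235; b·c/n = 115·76/561 = 15.5793
Stratum 3 (≥ 60): n = 232; a·d/n = 67·60/232 = 17.3276; b·c/n = 30·75/232 = 9.6983
OR_MH = (16.2227 + 42.8235 + 17.3276) / (7.1968 + 15.5793 + 9.6983) = 76.3738 / 32.4744 = 2.35181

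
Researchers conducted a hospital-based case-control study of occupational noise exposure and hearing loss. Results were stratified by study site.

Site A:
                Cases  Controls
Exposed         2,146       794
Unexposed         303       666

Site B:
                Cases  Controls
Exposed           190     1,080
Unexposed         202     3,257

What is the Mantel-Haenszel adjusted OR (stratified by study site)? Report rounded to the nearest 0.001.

4.611

OR_MH = Σ(aᵢdᵢ/nᵢ) / Σ(bᵢcᵢ/nᵢ), where nᵢ is the stratum total.
Stratum 1 (Site A): n = 3909; a·d/n = 2146·666/3909 = 365.6270; b·c/n = 794·303/3909 = 61.5457
Stratum 2 (Site B): n = 4729; a·d/n = 190·3257/4729 = 130.8585; b·c/n = 1080·202/4729 = 46.1324
OR_MH = (365.6270 + 130.8585) / (61.5457 + 46.1324) = 496.4855 / 107.6780 = 4.61083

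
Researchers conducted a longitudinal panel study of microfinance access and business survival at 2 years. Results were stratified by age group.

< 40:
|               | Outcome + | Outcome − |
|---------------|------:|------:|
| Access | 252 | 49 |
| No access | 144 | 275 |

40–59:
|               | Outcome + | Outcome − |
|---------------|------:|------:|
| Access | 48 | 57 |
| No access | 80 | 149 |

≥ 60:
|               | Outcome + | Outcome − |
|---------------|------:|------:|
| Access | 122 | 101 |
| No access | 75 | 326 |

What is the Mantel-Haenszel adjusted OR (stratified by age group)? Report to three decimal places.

5.097

OR_MH = Σ(aᵢdᵢ/nᵢ) / Σ(bᵢcᵢ/nᵢ), where nᵢ is the stratum total.
Stratum 1 (< 40): n = 720; a·d/n = 252·275/720 = 96.2500; b·c/n = 49·144/720 = 9.8000
Stratum 2 (40–59): n = 334; a·d/n = 48·149/334 = 21.4132; b·c/n = 57·80/334 = 13.6527
Stratum 3 (≥ 60): n = 624; a·d/n = 122·326/624 = 63.7372; b·c/n = 101·75/624 = 12.1394
OR_MH = (96.2500 + 21.4132 + 63.7372) / (9.8000 + 13.6527 + 12.1394) = 181.4004 / 35.5921 = 5.09664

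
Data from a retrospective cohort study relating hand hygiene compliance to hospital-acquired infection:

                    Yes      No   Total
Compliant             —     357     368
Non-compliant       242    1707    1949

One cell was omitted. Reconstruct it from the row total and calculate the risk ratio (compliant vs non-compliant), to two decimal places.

0.24

The missing cell is in the exposed row: 368 − 357 = 11.
So a = 11, b = 357, c = 242, d = 1707.
RR = [a/(a+b)] / [c/(c+d)] = (11/368) / (242/1949) = 0.02989/0.12417 = 0.24074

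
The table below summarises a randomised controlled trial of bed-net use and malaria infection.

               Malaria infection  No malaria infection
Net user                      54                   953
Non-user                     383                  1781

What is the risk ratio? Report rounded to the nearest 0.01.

Cells: a = 54, b = 953, c = 383, d = 1781.
Risk in exposed = 54/1007 = 0.05362; risk in unexposed = 383/2164 = 0.17699.
RR = 0.05362 / 0.17699 = 0.30299
The risk is 70% lower among the exposed than among the unexposed.

0.30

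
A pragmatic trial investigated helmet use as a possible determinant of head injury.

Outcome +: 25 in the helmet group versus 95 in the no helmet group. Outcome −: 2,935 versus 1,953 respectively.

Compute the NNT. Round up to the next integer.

Risk in treated group = 25/2960 = 0.00845; risk in control = 95/2048 = 0.04639.
Absolute risk reduction = 0.04639 − 0.00845 = 0.03794
NNT = 1 / ARR = 1 / 0.03794 = 26.357 → round up → 27

27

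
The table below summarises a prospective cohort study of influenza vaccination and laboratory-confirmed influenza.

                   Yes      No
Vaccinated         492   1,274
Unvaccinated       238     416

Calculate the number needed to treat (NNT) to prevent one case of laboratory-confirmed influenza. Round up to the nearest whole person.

Risk in treated group = 492/1766 = 0.27860; risk in control = 238/654 = 0.36391.
Absolute risk reduction = 0.36391 − 0.27860 = 0.08532
NNT = 1 / ARR = 1 / 0.08532 = 11.721 → round up → 12

12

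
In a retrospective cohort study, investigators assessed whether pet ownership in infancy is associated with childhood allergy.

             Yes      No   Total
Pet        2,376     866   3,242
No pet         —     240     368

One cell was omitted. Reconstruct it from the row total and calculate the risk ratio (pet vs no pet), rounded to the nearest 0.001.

The missing cell is in the unexposed row: 368 − 240 = 128.
So a = 2376, b = 866, c = 128, d = 240.
RR = [a/(a+b)] / [c/(c+d)] = (2376/3242) / (128/368) = 0.73288/0.34783 = 2.10703

2.107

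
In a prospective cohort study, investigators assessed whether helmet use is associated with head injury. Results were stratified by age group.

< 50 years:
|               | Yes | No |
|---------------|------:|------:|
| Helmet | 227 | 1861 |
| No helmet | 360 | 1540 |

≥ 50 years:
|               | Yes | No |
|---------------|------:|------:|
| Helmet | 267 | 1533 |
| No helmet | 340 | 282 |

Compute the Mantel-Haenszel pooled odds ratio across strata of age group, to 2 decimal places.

0.31

OR_MH = Σ(aᵢdᵢ/nᵢ) / Σ(bᵢcᵢ/nᵢ), where nᵢ is the stratum total.
Stratum 1 (< 50 years): n = 3988; a·d/n = 227·1540/3988 = 87.6580; b·c/n = 1861·360/3988 = 167.9940
Stratum 2 (≥ 50 years): n = 2422; a·d/n = 267·282/2422 = 31.0875; b·c/n = 1533·340/2422 = 215.2023
OR_MH = (87.6580 + 31.0875) / (167.9940 + 215.2023) = 118.7455 / 383.1963 = 0.30988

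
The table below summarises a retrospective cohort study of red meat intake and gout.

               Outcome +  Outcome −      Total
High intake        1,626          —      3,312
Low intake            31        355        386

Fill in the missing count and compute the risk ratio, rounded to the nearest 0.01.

6.11

The missing cell is in the exposed row: 3312 − 1626 = 1686.
So a = 1626, b = 1686, c = 31, d = 355.
RR = [a/(a+b)] / [c/(c+d)] = (1626/3312) / (31/386) = 0.49094/0.08031 = 6.11302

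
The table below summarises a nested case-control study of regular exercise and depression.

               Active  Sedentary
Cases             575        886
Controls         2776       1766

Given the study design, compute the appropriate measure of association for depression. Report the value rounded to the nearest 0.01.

Reading the table with exposure as columns: a = 575 (Active, case), b = 2776 (Active, non-case), c = 886 (Sedentary, case), d = 1766.
This is a nested case-control study: participants were sampled on outcome status, so risks in the source population cannot be estimated directly — relative risk is not valid here. The odds ratio is the appropriate measure.
OR = (a·d)/(b·c) = (575 × 1766) / (2776 × 886) = 1015450 / 2459536 = 0.41286

0.41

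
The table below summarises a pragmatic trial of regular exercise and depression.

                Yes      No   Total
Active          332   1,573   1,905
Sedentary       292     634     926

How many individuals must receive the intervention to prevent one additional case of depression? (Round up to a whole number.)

Risk in treated group = 332/1905 = 0.17428; risk in control = 292/926 = 0.31533.
Absolute risk reduction = 0.31533 − 0.17428 = 0.14106
NNT = 1 / ARR = 1 / 0.14106 = 7.089 → round up → 8

8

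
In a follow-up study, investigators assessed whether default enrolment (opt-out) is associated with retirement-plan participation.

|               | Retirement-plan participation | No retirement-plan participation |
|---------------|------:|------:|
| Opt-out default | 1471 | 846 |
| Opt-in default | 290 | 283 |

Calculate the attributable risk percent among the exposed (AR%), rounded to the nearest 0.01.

Cells: a = 1471, b = 846, c = 290, d = 283.
Risk in exposed = 1471/2317 = 0.63487; risk in unexposed = 290/573 = 0.50611.
RR = 0.63487/0.50611 = 1.25442
AR% = (RR − 1)/RR × 100 = (1.25442 − 1)/1.25442 × 100 = 20.2819%

20.28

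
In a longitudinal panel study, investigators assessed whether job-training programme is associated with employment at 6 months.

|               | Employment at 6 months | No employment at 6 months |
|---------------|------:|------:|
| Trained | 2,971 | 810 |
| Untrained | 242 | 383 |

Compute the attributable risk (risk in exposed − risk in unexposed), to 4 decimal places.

0.3986

Cells: a = 2971, b = 810, c = 242, d = 383.
Risk in exposed = 2971/3781 = 0.785771; risk in unexposed = 242/625 = 0.387200.
Risk difference = 0.785771 − 0.387200 = 0.398571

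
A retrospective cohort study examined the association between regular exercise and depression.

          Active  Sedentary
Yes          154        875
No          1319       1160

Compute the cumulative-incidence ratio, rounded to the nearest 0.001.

0.243

Reading the table with exposure as columns: a = 154 (Active, case), b = 1319 (Active, non-case), c = 875 (Sedentary, case), d = 1160.
Risk in exposed = 154/1473 = 0.10455; risk in unexposed = 875/2035 = 0.42998.
RR = 0.10455 / 0.42998 = 0.24315
The risk is 76% lower among the exposed than among the unexposed.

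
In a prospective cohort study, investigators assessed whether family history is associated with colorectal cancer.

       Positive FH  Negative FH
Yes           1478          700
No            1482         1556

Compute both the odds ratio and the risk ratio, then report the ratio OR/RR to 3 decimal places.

1.378

Reading the table with exposure as columns: a = 1478 (Positive FH, case), b = 1482 (Positive FH, non-case), c = 700 (Negative FH, case), d = 1556.
OR = (1478·1556)/(1482·700) = 2299768/1037400 = 2.21686
Risk in exposed = 1478/2960 = 0.49932; risk in unexposed = 700/2256 = 0.31028; RR = 1.60925
OR/RR = 2.21686 / 1.60925 = 1.37757
The outcome is not rare, so the OR lies further from 1 than the RR.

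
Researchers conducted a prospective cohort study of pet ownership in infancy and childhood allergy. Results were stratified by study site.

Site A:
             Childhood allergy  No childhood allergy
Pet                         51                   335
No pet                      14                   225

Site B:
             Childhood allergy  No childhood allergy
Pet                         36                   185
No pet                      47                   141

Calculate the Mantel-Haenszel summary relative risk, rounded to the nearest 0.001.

RR_MH = Σ(aᵢ·n₀ᵢ/nᵢ) / Σ(cᵢ·n₁ᵢ/nᵢ), with n₁ᵢ = aᵢ+bᵢ (exposed), n₀ᵢ = cᵢ+dᵢ (unexposed), nᵢ = n₁ᵢ+n₀ᵢ.
Stratum 1 (Site A): n₁ = 386, n₀ = 239, n = 625; a·n₀/n = 51·239/625 = 19.5024; c·n₁/n = 14·386/625 = 8.6464
Stratum 2 (Site B): n₁ = 221, n₀ = 188, n = 409; a·n₀/n = 36·188/409 = 16.5477; c·n₁/n = 47·221/409 = 25.3961
RR_MH = (19.5024 + 16.5477) / (8.6464 + 25.3961) = 36.0501 / 34.0425 = 1.05897

1.059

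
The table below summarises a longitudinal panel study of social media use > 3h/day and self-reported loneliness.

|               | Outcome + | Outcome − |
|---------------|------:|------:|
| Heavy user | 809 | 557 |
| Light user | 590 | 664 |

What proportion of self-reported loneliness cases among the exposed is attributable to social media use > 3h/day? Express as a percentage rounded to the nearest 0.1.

20.6

Cells: a = 809, b = 557, c = 590, d = 664.
Risk in exposed = 809/1366 = 0.59224; risk in unexposed = 590/1254 = 0.47049.
RR = 0.59224/0.47049 = 1.25876
AR% = (RR − 1)/RR × 100 = (1.25876 − 1)/1.25876 × 100 = 20.5568%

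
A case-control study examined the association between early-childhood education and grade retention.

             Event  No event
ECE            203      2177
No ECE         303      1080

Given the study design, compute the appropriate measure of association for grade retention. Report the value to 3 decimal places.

0.332

Cells: a = 203, b = 2177, c = 303, d = 1080.
This is a case-control study: participants were sampled on outcome status, so risks in the source population cannot be estimated directly — relative risk is not valid here. The odds ratio is the appropriate measure.
OR = (a·d)/(b·c) = (203 × 1080) / (2177 × 303) = 219240 / 659631 = 0.33237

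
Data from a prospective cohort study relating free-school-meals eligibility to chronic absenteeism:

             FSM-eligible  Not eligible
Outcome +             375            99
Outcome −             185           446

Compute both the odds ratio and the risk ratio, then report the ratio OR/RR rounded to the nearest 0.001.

2.477

Reading the table with exposure as columns: a = 375 (FSM-eligible, case), b = 185 (FSM-eligible, non-case), c = 99 (Not eligible, case), d = 446.
OR = (375·446)/(185·99) = 167250/18315 = 9.13186
Risk in exposed = 375/560 = 0.66964; risk in unexposed = 99/545 = 0.18165; RR = 3.68642
OR/RR = 9.13186 / 3.68642 = 2.47716
The outcome is not rare, so the OR lies further from 1 than the RR.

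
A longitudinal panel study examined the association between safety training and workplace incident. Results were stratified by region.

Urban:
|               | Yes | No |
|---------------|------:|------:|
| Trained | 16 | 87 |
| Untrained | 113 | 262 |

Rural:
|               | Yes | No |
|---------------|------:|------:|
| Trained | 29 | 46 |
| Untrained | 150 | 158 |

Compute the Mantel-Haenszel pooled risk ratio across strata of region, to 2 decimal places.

0.67

RR_MH = Σ(aᵢ·n₀ᵢ/nᵢ) / Σ(cᵢ·n₁ᵢ/nᵢ), with n₁ᵢ = aᵢ+bᵢ (exposed), n₀ᵢ = cᵢ+dᵢ (unexposed), nᵢ = n₁ᵢ+n₀ᵢ.
Stratum 1 (Urban): n₁ = 103, n₀ = 375, n = 478; a·n₀/n = 16·375/478 = 12.5523; c·n₁/n = 113·103/478 = 24.3494
Stratum 2 (Rural): n₁ = 75, n₀ = 308, n = 383; a·n₀/n = 29·308/383 = 23.3211; c·n₁/n = 150·75/383 = 29.3734
RR_MH = (12.5523 + 23.3211) / (24.3494 + 29.3734) = 35.8735 / 53.7227 = 0.66775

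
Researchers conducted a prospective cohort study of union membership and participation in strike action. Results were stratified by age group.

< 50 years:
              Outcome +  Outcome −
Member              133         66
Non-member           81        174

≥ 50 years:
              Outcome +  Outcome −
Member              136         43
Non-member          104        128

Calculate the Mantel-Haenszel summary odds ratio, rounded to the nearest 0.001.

4.119

OR_MH = Σ(aᵢdᵢ/nᵢ) / Σ(bᵢcᵢ/nᵢ), where nᵢ is the stratum total.
Stratum 1 (< 50 years): n = 454; a·d/n = 133·174/454 = 50.9736; b·c/n = 66·81/454 = 11.7753
Stratum 2 (≥ 50 years): n = 411; a·d/n = 136·128/411 = 42.3552; b·c/n = 43·104/411 = 10.8808
OR_MH = (50.9736 + 42.3552) / (11.7753 + 10.8808) = 93.3288 / 22.6561 = 4.11937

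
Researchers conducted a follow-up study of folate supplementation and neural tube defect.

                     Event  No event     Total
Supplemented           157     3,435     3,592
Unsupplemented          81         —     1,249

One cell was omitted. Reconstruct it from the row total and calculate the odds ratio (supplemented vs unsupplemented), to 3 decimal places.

The missing cell is in the unexposed row: 1249 − 81 = 1168.
So a = 157, b = 3435, c = 81, d = 1168.
OR = (a·d)/(b·c) = (157 × 1168) / (3435 × 81) = 183376 / 278235 = 0.65907

0.659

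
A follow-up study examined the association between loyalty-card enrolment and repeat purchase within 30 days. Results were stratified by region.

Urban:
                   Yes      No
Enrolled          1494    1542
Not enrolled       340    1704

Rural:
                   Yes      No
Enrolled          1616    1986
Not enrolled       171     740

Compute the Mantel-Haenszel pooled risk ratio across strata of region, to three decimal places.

RR_MH = Σ(aᵢ·n₀ᵢ/nᵢ) / Σ(cᵢ·n₁ᵢ/nᵢ), with n₁ᵢ = aᵢ+bᵢ (exposed), n₀ᵢ = cᵢ+dᵢ (unexposed), nᵢ = n₁ᵢ+n₀ᵢ.
Stratum 1 (Urban): n₁ = 3036, n₀ = 2044, n = 5080; a·n₀/n = 1494·2044/5080 = 601.1291; c·n₁/n = 340·3036/5080 = 203.1969
Stratum 2 (Rural): n₁ = 3602, n₀ = 911, n = 4513; a·n₀/n = 1616·911/4513 = 326.2078; c·n₁/n = 171·3602/4513 = 136.4817
RR_MH = (601.1291 + 326.2078) / (203.1969 + 136.4817) = 927.3370 / 339.6786 = 2.73004

2.730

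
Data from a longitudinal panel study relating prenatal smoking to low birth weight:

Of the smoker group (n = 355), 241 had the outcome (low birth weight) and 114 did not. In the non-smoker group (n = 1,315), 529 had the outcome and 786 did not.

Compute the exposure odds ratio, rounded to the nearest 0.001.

From the description: a = 241, b = 114, c = 529, d = 786.
OR = (a·d)/(b·c) = (241 × 786) / (114 × 529) = 189426 / 60306 = 3.14108
The odds of low birth weight are about 3.14 times as high in the smoker group.

3.141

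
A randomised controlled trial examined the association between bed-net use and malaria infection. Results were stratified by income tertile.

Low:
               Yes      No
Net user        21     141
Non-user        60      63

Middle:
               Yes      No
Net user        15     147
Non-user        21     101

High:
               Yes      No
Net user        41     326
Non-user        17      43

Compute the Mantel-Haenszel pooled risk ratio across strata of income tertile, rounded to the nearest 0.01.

0.35

RR_MH = Σ(aᵢ·n₀ᵢ/nᵢ) / Σ(cᵢ·n₁ᵢ/nᵢ), with n₁ᵢ = aᵢ+bᵢ (exposed), n₀ᵢ = cᵢ+dᵢ (unexposed), nᵢ = n₁ᵢ+n₀ᵢ.
Stratum 1 (Low): n₁ = 162, n₀ = 123, n = 285; a·n₀/n = 21·123/285 = 9.0632; c·n₁/n = 60·162/285 = 34.1053
Stratum 2 (Middle): n₁ = 162, n₀ = 122, n = 284; a·n₀/n = 15·122/284 = 6.4437; c·n₁/n = 21·162/284 = 11.9789
Stratum 3 (High): n₁ = 367, n₀ = 60, n = 427; a·n₀/n = 41·60/427 = 5.7611; c·n₁/n = 17·367/427 = 14.6112
RR_MH = (9.0632 + 6.4437 + 5.7611) / (34.1053 + 11.9789 + 14.6112) = 21.2679 / 60.6954 = 0.35040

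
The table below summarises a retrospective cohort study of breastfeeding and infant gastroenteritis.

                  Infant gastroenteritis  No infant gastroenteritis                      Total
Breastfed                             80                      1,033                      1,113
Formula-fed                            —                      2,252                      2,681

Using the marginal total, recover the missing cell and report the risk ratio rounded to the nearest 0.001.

0.449

The missing cell is in the unexposed row: 2681 − 2252 = 429.
So a = 80, b = 1033, c = 429, d = 2252.
RR = [a/(a+b)] / [c/(c+d)] = (80/1113) / (429/2681) = 0.07188/0.16001 = 0.44919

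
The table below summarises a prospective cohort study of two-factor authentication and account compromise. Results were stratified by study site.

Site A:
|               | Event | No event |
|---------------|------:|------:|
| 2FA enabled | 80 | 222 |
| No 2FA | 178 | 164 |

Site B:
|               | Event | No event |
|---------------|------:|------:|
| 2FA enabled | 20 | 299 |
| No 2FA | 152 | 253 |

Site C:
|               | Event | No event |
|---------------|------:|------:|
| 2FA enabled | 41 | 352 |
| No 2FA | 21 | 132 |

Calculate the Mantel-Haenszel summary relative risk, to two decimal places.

RR_MH = Σ(aᵢ·n₀ᵢ/nᵢ) / Σ(cᵢ·n₁ᵢ/nᵢ), with n₁ᵢ = aᵢ+bᵢ (exposed), n₀ᵢ = cᵢ+dᵢ (unexposed), nᵢ = n₁ᵢ+n₀ᵢ.
Stratum 1 (Site A): n₁ = 302, n₀ = 342, n = 644; a·n₀/n = 80·342/644 = 42.4845; c·n₁/n = 178·302/644 = 83.4720
Stratum 2 (Site B): n₁ = 319, n₀ = 405, n = 724; a·n₀/n = 20·405/724 = 11.1878; c·n₁/n = 152·319/724 = 66.9724
Stratum 3 (Site C): n₁ = 393, n₀ = 153, n = 546; a·n₀/n = 41·153/546 = 11.4890; c·n₁/n = 21·393/546 = 15.1154
RR_MH = (42.4845 + 11.1878 + 11.4890) / (83.4720 + 66.9724 + 15.1154) = 65.1613 / 165.5598 = 0.39358

0.39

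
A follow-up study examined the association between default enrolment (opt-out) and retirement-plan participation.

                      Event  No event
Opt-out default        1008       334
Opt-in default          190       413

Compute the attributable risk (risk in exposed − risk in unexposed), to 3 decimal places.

0.436

Cells: a = 1008, b = 334, c = 190, d = 413.
Risk in exposed = 1008/1342 = 0.751118; risk in unexposed = 190/603 = 0.315091.
Risk difference = 0.751118 − 0.315091 = 0.436027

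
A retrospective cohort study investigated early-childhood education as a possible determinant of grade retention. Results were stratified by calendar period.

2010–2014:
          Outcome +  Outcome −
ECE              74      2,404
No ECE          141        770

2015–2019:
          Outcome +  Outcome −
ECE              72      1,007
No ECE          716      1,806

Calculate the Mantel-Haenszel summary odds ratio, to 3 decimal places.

OR_MH = Σ(aᵢdᵢ/nᵢ) / Σ(bᵢcᵢ/nᵢ), where nᵢ is the stratum total.
Stratum 1 (2010–2014): n = 3389; a·d/n = 74·770/3389 = 16.8132; b·c/n = 2404·141/3389 = 100.0189
Stratum 2 (2015–2019): n = 3601; a·d/n = 72·1806/3601 = 36.1100; b·c/n = 1007·716/3601 = 200.2255
OR_MH = (16.8132 + 36.1100) / (100.0189 + 200.2255) = 52.9232 / 300.2444 = 0.17627

0.176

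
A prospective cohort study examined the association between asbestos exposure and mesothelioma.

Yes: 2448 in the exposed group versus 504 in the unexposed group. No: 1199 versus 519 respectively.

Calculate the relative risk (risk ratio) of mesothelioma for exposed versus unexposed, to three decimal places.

1.362

From the description: a = 2448, b = 1199, c = 504, d = 519.
Risk in exposed = 2448/3647 = 0.67124; risk in unexposed = 504/1023 = 0.49267.
RR = 0.67124 / 0.49267 = 1.36245
The risk among the exposed is 1.36 times that among the unexposed.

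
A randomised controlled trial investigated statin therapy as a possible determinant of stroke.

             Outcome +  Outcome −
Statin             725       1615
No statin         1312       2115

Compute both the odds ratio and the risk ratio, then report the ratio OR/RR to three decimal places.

Cells: a = 725, b = 1615, c = 1312, d = 2115.
OR = (725·2115)/(1615·1312) = 1533375/2118880 = 0.72367
Risk in exposed = 725/2340 = 0.30983; risk in unexposed = 1312/3427 = 0.38284; RR = 0.80929
OR/RR = 0.72367 / 0.80929 = 0.89421
The outcome is not rare, so the OR lies further from 1 than the RR.

0.894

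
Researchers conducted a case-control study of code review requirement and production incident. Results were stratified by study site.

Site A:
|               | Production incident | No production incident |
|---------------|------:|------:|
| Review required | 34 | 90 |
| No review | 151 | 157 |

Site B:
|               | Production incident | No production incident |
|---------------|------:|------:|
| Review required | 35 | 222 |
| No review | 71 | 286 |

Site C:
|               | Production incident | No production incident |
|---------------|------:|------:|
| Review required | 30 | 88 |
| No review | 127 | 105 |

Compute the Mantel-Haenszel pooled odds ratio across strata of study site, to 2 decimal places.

0.42

OR_MH = Σ(aᵢdᵢ/nᵢ) / Σ(bᵢcᵢ/nᵢ), where nᵢ is the stratum total.
Stratum 1 (Site A): n = 432; a·d/n = 34·157/432 = 12.3565; b·c/n = 90·151/432 = 31.4583
Stratum 2 (Site B): n = 614; a·d/n = 35·286/614 = 16.3029; b·c/n = 222·71/614 = 25.6710
Stratum 3 (Site C): n = 350; a·d/n = 30·105/350 = 9.0000; b·c/n = 88·127/350 = 31.9314
OR_MH = (12.3565 + 16.3029 + 9.0000) / (31.4583 + 25.6710 + 31.9314) = 37.6594 / 89.0608 = 0.42285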